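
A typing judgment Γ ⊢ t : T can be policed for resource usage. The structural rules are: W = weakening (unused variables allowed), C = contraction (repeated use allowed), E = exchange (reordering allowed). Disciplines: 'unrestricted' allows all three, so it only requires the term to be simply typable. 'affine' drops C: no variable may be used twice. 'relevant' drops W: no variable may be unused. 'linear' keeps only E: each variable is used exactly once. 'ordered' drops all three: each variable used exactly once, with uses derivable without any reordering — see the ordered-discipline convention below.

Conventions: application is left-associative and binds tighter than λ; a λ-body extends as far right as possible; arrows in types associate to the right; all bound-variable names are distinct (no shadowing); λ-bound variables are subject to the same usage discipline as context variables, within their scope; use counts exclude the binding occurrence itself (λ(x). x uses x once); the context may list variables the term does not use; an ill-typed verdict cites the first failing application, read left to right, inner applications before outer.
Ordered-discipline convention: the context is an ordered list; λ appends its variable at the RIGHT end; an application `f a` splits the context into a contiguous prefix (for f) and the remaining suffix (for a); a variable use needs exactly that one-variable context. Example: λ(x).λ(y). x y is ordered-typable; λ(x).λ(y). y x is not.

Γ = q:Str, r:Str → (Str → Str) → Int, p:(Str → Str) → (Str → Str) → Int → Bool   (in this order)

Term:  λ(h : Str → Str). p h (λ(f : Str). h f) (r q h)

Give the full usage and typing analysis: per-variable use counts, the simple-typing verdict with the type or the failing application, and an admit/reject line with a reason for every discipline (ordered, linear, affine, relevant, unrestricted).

usage: q ×1, r ×1, p ×1, h (bound) ×3, f (bound) ×1
uses in reading order: p, h, h, f, r, q, h
typing: ✓ — (Str → Str) → Bool
ordered: ✗ — needs contraction — h ×3
linear: ✗ — needs contraction — h ×3
affine: ✗ — needs contraction — h ×3
relevant: ✓ — every one of q, r, p, h, f appears
unrestricted: ✓ — typability at (Str → Str) → Bool is all that's needed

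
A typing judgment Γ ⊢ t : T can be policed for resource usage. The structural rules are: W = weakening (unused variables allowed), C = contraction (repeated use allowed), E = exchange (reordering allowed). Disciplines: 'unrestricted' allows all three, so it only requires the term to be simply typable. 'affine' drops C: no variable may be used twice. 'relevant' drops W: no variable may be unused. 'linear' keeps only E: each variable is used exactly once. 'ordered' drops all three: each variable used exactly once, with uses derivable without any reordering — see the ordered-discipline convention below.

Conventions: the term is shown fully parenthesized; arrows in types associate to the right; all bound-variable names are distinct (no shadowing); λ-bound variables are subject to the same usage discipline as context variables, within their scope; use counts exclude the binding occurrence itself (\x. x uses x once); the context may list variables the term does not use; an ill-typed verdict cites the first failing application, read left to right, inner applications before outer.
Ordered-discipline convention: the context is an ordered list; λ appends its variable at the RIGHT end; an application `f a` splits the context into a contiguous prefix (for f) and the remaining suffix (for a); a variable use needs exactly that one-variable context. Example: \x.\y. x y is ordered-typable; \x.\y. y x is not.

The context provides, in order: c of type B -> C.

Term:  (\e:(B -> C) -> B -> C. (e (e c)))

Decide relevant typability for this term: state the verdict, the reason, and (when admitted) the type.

yes — at least one use each (c, e); term : ((B -> C) -> B -> C) -> B -> C
counts: c: 1; e (bound): 2
order of uses: e, e, c
typing: the term checks, with type ((B -> C) -> B -> C) -> B -> C
all disciplines: ordered ✗; linear ✗; affine ✗; relevant ✓; unrestricted ✓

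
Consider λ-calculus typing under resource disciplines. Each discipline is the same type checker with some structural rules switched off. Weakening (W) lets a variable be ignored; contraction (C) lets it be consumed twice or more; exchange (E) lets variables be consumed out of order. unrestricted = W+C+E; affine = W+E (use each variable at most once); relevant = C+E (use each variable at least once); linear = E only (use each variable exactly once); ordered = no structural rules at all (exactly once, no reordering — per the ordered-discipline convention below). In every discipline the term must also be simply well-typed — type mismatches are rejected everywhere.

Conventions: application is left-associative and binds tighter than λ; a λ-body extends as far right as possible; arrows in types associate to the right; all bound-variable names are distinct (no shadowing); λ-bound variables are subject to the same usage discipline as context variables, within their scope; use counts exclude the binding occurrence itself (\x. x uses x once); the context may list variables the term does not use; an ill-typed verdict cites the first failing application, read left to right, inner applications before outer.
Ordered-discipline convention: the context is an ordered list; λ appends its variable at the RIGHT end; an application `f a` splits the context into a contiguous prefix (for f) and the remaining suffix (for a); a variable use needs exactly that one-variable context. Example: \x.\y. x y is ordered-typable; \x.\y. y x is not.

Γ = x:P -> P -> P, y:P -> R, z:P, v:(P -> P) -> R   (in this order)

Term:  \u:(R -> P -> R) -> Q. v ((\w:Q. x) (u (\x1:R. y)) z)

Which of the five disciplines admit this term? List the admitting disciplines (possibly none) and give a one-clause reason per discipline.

accepted by: affine, unrestricted
use counts: x=1, y=1, z=1, v=1, u [bound]=1, w [bound]=0, x1 [bound]=0
uses in reading order: v, x, u, y, z
typing: ✓ — ((R -> P -> R) -> Q) -> R
ordered: ✗ — w, x1 left unused
linear: ✗ — w, x1 left unused
affine: ✓ — at most one use each (x, y, z, v, u, w, x1)
relevant: ✗ — w, x1 left unused
unrestricted: ✓ — well-typed at ((R -> P -> R) -> Q) -> R; no restrictions here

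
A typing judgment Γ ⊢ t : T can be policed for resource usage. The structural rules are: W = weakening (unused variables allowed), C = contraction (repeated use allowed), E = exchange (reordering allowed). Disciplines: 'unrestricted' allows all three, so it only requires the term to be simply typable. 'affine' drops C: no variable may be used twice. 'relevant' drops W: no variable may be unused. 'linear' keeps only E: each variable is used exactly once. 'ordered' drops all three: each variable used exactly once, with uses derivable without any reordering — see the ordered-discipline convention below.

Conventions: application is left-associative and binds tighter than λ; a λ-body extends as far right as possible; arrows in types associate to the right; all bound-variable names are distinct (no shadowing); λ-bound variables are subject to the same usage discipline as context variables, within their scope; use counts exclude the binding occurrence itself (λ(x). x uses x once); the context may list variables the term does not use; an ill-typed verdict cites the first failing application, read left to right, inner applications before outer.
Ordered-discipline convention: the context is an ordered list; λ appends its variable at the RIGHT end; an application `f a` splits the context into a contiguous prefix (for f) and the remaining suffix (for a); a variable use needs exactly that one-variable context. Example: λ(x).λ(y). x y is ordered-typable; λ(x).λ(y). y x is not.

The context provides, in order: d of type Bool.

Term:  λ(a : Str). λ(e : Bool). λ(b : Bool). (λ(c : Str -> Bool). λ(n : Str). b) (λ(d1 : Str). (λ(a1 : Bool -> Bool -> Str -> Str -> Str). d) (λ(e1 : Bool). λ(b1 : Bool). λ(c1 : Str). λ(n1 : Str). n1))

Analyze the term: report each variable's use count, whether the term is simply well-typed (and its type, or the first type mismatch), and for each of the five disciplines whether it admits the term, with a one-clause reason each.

variable uses: d: 1×, a (λ-bound): 0×, e (λ-bound): 0×, b (λ-bound): 1×, c (λ-bound): 0×, n (λ-bound): 0×, d1 (λ-bound): 0×, a1 (λ-bound): 0×, e1 (λ-bound): 0×, b1 (λ-bound): 0×, c1 (λ-bound): 0×, n1 (λ-bound): 1×
order of uses: b, d, n1
typing: ✓ — Str -> Bool -> Bool -> Str -> Bool
ordered: ✗ — needs weakening: a, e, c, n, d1, a1, e1, b1, c1 unused
linear: ✗ — needs weakening: a, e, c, n, d1, a1, e1, b1, c1 unused
affine: ✓ — none of d, a, e, b, c, n, d1, a1, e1, b1, c1, n1 used more than once
relevant: ✗ — needs weakening: a, e, c, n, d1, a1, e1, b1, c1 unused
unrestricted: ✓ — simply typable at Str -> Bool -> Bool -> Str -> Bool; W, C, E all held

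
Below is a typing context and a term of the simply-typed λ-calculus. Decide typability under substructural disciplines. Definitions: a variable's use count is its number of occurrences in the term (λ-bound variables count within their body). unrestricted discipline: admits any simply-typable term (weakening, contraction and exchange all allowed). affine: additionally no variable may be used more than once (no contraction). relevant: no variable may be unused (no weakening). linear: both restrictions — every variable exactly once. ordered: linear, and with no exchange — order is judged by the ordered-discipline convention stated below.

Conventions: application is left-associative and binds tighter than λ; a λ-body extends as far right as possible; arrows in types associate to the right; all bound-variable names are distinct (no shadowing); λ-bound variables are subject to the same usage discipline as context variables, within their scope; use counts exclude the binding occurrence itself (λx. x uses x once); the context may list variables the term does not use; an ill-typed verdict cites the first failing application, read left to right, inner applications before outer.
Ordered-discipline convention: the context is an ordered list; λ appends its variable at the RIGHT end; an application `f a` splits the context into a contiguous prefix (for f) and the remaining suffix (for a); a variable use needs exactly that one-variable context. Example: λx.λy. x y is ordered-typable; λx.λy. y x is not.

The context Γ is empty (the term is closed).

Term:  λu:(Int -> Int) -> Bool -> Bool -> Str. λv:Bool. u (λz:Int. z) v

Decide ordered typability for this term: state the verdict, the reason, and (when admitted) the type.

yes — single-use (u, v, z), ordered derivation ok; term : ((Int -> Int) -> Bool -> Bool -> Str) -> Bool -> Bool -> Str
use counts: u (bound): 1×, v (bound): 1×, z (bound): 1×
left-to-right use order: u, z, v
typing: well-typed at ((Int -> Int) -> Bool -> Bool -> Str) -> Bool -> Bool -> Str
summary: ordered ✓ | linear ✓ | affine ✓ | relevant ✓ | unrestricted ✓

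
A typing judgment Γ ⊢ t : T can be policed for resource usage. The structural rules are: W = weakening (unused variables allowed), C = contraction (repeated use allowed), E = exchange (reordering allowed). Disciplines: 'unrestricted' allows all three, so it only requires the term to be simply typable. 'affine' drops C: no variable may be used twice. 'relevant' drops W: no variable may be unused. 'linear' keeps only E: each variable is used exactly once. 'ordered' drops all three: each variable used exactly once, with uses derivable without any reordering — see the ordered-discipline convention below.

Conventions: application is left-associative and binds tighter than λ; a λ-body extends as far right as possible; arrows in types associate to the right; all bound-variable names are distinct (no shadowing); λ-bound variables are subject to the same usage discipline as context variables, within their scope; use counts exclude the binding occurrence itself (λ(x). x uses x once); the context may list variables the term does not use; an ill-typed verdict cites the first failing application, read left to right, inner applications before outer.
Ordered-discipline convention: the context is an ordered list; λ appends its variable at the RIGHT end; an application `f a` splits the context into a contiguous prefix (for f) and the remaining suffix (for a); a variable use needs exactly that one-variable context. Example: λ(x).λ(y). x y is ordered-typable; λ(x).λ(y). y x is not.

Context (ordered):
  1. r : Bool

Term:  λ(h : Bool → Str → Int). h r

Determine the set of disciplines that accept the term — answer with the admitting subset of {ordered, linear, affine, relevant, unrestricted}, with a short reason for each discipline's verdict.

admitted in: linear, affine, relevant, unrestricted
variable uses: r=1; h (bound)=1
left-to-right use order: h, r
typing: well-typed at (Bool → Str → Int) → Str → Int
ordered ✗ (use order h, r needs exchange)
linear ✓ (exactly-once usage across r, h)
affine ✓ (no duplicate uses among r, h)
relevant ✓ (none of r, h goes unused)
unrestricted ✓ (type-checks ((Bool → Str → Int) → Str → Int) and nothing is barred)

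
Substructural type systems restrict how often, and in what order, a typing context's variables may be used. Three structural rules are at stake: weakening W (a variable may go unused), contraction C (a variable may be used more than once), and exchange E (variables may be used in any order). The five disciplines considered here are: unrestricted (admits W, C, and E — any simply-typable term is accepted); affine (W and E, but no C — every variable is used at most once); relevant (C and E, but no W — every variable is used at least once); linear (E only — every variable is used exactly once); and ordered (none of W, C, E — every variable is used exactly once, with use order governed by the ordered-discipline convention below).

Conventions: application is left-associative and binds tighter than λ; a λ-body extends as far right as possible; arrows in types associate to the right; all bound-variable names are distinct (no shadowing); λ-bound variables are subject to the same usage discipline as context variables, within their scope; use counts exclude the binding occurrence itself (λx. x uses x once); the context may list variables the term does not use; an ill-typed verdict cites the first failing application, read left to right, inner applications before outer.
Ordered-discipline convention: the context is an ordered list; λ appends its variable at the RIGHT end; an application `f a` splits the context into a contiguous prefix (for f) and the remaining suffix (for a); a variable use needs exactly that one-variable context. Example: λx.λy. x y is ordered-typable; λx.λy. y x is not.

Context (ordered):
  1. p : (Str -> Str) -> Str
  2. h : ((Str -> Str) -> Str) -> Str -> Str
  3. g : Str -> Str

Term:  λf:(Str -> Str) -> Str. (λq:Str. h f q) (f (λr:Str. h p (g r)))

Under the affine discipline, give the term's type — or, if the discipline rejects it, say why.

not well-typed under affine — needs contraction — h ×2, f ×2
usage: p ×1; h ×2; g ×1; f (λ-bound) ×2; q (λ-bound) ×1; r (λ-bound) ×1
uses in reading order: h, f, q, f, h, p, g, r
typing: the term checks, with type ((Str -> Str) -> Str) -> Str
per-discipline verdicts: ordered ✗, linear ✗, affine ✗, relevant ✓, unrestricted ✓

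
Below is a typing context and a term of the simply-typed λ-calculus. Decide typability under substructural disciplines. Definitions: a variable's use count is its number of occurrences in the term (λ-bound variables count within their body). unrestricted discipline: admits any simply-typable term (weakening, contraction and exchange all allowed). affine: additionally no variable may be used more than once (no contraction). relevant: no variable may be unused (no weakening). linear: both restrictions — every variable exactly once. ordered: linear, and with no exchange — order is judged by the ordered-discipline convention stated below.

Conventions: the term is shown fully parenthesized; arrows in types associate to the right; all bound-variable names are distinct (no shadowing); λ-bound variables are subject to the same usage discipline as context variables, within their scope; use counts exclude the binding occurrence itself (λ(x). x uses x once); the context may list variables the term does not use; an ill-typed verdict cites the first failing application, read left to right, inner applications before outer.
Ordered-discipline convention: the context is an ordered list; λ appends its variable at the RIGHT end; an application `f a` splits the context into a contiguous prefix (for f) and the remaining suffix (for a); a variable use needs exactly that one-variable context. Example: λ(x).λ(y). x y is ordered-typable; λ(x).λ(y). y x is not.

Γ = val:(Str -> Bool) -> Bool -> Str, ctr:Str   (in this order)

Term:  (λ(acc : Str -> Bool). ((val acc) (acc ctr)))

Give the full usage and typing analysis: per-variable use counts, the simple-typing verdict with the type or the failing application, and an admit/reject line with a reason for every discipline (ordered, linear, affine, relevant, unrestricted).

counts: val: 1, ctr: 1, acc (bound): 2
order of uses: val, acc, acc, ctr
typing: well-typed at (Str -> Bool) -> Str
ordered: ✗, needs contraction — acc ×2
linear: ✗, needs contraction — acc ×2
affine: ✗, needs contraction — acc ×2
relevant: ✓, every one of val, ctr, acc appears
unrestricted: ✓, typability at (Str -> Bool) -> Str is all that's needed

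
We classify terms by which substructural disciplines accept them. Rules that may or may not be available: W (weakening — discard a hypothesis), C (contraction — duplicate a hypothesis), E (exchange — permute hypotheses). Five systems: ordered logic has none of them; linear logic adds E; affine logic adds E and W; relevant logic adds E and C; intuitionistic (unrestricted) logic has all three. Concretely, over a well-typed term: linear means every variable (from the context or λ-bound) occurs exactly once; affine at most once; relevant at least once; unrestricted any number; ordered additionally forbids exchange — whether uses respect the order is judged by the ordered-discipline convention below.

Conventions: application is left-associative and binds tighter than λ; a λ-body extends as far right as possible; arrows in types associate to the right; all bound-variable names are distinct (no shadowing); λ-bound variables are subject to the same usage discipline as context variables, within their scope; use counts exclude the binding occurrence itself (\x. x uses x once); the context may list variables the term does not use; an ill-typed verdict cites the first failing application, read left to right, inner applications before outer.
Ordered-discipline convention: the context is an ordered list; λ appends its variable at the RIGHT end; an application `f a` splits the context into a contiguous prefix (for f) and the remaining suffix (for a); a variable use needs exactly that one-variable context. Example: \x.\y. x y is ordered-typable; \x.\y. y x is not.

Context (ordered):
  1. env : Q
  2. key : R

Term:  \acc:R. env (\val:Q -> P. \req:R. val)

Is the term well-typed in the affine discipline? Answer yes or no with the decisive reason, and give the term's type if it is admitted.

no — fails simple typing
usage: env: 1; key: 0; acc [bound]: 0; val [bound]: 1; req [bound]: 0
use order (left to right): env, val
typing: ill-typed: applying a non-function (Q)
across the five disciplines: ordered ✗, linear ✗, affine ✗, relevant ✗, unrestricted ✗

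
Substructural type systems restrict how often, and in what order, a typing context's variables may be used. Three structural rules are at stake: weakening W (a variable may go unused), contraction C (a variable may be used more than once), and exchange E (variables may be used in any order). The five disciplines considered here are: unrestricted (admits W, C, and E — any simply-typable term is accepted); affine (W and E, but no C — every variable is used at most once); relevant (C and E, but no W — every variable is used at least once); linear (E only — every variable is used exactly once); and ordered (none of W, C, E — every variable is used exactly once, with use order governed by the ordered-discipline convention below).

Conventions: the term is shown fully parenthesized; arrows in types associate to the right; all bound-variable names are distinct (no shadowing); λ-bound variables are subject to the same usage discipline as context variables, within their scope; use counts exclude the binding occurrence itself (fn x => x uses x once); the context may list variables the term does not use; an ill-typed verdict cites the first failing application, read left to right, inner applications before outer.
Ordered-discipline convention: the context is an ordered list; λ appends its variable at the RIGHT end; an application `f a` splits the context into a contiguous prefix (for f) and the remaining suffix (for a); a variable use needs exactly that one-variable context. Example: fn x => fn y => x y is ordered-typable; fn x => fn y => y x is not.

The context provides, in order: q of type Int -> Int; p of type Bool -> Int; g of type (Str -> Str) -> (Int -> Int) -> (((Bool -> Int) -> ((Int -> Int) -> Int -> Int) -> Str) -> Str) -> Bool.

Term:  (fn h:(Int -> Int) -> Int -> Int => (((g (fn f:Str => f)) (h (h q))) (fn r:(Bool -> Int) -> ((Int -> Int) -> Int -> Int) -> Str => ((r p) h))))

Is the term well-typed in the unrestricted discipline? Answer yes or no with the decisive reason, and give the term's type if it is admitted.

yes — well-typed at ((Int -> Int) -> Int -> Int) -> Bool; no restrictions here; term : ((Int -> Int) -> Int -> Int) -> Bool
use counts: q ×1, p ×1, g ×1, h (λ-bound) ×3, f (λ-bound) ×1, r (λ-bound) ×1
use order (left to right): g, f, h, h, q, r, p, h
typing: well-typed at ((Int -> Int) -> Int -> Int) -> Bool
all disciplines: ordered ✗, linear ✗, affine ✗, relevant ✓, unrestricted ✓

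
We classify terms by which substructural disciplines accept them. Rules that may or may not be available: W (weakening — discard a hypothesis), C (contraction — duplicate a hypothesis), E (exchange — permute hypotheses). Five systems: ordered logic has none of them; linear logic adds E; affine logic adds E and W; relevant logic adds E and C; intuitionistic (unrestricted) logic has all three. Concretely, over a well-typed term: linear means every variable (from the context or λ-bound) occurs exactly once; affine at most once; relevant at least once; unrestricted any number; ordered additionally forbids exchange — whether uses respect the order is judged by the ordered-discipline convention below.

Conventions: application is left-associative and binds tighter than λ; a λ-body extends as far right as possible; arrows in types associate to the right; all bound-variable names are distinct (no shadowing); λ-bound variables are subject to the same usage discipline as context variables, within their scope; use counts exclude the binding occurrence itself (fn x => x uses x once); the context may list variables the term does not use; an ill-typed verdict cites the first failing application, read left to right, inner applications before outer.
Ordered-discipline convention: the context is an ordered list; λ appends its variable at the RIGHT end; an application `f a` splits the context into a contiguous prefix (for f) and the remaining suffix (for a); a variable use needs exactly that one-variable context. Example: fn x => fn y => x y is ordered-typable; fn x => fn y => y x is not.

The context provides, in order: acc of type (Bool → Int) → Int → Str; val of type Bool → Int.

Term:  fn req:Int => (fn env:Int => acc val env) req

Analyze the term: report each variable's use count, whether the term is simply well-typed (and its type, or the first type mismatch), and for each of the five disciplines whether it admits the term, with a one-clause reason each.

use counts: acc=1, val=1, req (bound)=1, env (bound)=1
order of uses: acc, val, env, req
typing: the term checks, with type Int → Str
ordered: ✓ — one use each (acc, val, req, env); ordered split holds
linear: ✓ — single use per variable (acc, val, req, env)
affine: ✓ — no duplicate uses among acc, val, req, env
relevant: ✓ — every one of acc, val, req, env appears
unrestricted: ✓ — typability at Int → Str is all that's needed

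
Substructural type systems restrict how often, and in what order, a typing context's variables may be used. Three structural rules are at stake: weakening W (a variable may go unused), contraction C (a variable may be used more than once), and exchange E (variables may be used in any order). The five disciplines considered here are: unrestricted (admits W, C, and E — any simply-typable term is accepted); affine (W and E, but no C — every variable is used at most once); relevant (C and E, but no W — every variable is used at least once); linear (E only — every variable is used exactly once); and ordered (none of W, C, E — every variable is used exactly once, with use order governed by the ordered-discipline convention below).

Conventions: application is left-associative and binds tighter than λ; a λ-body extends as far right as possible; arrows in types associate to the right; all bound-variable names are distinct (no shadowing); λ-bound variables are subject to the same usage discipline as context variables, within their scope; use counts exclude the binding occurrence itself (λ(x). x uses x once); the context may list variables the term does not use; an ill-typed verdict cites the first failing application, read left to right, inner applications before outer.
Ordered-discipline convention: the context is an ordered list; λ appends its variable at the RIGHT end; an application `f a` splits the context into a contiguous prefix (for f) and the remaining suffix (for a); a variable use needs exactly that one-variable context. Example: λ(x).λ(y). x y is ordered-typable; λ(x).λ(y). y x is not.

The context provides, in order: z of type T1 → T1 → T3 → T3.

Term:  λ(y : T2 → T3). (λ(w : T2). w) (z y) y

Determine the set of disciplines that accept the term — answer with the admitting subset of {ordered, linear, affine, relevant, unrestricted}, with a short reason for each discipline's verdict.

admitted by: none
use counts: z ×1; y (λ-bound) ×2; w (λ-bound) ×1
left-to-right use order: w, z, y, y
typing: ill-typed: an application expects T1 but receives T2 → T3
ordered ✗ (fails simple typing)
linear ✗ (a type mismatch blocks all five)
affine ✗ (the type mismatch rejects it)
relevant ✗ (not simply typable)
unrestricted ✗ (fails simple typing)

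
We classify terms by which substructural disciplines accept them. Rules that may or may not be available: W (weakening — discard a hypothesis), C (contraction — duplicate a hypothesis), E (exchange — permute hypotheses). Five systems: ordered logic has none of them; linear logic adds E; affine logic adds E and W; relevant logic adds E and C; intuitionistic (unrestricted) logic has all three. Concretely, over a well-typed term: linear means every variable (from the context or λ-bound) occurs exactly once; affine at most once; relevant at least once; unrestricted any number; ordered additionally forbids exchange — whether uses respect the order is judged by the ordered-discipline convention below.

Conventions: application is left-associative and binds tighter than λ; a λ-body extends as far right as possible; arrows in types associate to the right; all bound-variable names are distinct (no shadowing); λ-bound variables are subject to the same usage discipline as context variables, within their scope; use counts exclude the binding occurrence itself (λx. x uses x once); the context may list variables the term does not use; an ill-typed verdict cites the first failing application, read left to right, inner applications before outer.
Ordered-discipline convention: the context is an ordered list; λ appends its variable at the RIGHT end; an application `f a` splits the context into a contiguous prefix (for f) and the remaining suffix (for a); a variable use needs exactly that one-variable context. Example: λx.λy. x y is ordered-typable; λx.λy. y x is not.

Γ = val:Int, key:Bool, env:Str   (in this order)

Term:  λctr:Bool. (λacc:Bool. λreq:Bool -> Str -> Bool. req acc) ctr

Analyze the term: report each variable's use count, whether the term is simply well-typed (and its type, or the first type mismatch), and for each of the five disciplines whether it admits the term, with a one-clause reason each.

counts: val: 0, key: 0, env: 0, ctr (λ-bound): 1, acc (λ-bound): 1, req (λ-bound): 1
uses in reading order: req, acc, ctr
typing: well-typed at Bool -> (Bool -> Str -> Bool) -> Str -> Bool
ordered: ✗ — needs weakening: val, key, env unused
linear: ✗ — needs weakening: val, key, env unused
affine: ✓ — none of val, key, env, ctr, acc, req used more than once
relevant: ✗ — needs weakening: val, key, env unused
unrestricted: ✓ — well-typed at Bool -> (Bool -> Str -> Bool) -> Str -> Bool; no restrictions here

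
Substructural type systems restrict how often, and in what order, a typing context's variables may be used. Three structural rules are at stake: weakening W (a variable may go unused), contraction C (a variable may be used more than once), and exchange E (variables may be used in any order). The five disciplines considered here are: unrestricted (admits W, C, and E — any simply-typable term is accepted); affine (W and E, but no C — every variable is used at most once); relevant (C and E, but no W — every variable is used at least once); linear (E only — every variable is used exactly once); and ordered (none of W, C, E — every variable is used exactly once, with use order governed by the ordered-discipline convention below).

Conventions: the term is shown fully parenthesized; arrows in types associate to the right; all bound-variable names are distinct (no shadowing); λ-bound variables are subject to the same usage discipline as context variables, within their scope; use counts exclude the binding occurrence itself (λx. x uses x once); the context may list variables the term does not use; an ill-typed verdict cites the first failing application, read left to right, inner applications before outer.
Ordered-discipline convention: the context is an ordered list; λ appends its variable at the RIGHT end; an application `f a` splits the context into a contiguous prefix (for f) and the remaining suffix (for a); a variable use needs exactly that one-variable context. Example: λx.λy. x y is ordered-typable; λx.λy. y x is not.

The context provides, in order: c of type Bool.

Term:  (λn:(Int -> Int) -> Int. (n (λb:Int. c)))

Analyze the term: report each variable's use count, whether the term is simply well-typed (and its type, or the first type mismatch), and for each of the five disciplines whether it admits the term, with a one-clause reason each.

counts: c ×1, n (λ-bound) ×1, b (λ-bound) ×0
left-to-right use order: n, c
typing: ill-typed: argument of type Int -> Bool where Int -> Int is required
ordered: ✗, the type mismatch rejects it
linear: ✗, not simply typable
affine: ✗, fails simple typing
relevant: ✗, a type mismatch blocks all five
unrestricted: ✗, the type mismatch rejects it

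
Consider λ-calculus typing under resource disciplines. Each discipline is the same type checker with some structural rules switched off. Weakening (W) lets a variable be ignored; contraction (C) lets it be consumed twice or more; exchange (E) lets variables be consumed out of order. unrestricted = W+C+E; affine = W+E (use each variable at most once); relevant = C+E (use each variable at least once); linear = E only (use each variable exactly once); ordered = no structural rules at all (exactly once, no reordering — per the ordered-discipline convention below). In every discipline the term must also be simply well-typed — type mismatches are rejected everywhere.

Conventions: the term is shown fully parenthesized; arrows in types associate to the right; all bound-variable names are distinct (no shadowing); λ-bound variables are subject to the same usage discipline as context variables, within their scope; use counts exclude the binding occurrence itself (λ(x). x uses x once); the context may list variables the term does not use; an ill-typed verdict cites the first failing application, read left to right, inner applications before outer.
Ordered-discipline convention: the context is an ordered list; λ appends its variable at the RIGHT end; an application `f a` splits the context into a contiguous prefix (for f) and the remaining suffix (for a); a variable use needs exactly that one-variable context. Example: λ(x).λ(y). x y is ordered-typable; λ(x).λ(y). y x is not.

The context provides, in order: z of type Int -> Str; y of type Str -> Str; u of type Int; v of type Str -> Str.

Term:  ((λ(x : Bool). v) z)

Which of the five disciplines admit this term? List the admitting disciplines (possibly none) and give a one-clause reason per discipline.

admitting disciplines: none
variable uses: z=1; y=0; u=0; v=1; x [bound]=0
order of uses: v, z
typing: ill-typed: a function awaiting Bool gets Int -> Str
ordered: ✗, a type mismatch blocks all five
linear: ✗, the type mismatch rejects it
affine: ✗, not simply typable
relevant: ✗, fails simple typing
unrestricted: ✗, a type mismatch blocks all five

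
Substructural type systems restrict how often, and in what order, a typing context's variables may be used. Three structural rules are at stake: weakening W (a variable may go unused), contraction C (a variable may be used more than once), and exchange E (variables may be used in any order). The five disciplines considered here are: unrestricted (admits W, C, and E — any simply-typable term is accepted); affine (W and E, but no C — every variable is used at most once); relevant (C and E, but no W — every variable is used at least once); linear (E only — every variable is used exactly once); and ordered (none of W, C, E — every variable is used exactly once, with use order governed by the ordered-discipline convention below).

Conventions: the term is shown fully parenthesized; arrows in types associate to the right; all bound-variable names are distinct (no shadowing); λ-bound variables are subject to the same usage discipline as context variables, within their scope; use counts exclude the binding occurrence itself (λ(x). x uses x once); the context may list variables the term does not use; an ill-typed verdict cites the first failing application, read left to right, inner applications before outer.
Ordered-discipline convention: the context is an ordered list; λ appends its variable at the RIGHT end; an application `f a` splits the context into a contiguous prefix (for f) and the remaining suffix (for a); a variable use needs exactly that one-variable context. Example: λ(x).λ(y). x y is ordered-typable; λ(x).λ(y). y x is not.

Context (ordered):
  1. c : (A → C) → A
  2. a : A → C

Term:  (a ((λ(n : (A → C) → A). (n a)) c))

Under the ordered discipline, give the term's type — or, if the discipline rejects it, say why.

not well-typed under ordered — needs contraction — a ×2
variable uses: c: 1, a: 2, n [bound]: 1
uses in reading order: a, n, a, c
typing: well-typed at C
summary: ordered ✗ | linear ✗ | affine ✗ | relevant ✓ | unrestricted ✓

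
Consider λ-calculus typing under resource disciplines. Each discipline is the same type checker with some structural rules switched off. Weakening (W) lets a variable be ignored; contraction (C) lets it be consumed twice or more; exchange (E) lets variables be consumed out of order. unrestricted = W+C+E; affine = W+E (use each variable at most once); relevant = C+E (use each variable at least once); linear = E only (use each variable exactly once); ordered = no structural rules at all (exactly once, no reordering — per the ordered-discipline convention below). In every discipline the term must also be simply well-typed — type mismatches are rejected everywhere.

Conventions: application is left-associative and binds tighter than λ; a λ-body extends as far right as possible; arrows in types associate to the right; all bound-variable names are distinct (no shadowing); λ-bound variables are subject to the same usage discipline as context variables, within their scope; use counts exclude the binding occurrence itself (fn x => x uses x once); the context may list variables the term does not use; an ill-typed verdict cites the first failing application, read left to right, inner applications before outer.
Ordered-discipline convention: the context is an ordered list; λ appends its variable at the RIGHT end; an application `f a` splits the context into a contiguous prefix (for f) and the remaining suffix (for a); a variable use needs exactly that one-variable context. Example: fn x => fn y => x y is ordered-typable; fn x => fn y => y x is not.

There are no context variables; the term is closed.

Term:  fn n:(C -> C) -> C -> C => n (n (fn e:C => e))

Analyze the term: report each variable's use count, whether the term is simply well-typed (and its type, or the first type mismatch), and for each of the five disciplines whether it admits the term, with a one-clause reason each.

use counts: n [bound]: 2; e [bound]: 1
uses in reading order: n, n, e
typing: well-typed — term : ((C -> C) -> C -> C) -> C -> C
ordered: ✗, n ×2 used more than once (contraction)
linear: ✗, n ×2 used more than once (contraction)
affine: ✗, n ×2 used more than once (contraction)
relevant: ✓, every one of n, e appears
unrestricted: ✓, simply typable at ((C -> C) -> C -> C) -> C -> C; W, C, E all held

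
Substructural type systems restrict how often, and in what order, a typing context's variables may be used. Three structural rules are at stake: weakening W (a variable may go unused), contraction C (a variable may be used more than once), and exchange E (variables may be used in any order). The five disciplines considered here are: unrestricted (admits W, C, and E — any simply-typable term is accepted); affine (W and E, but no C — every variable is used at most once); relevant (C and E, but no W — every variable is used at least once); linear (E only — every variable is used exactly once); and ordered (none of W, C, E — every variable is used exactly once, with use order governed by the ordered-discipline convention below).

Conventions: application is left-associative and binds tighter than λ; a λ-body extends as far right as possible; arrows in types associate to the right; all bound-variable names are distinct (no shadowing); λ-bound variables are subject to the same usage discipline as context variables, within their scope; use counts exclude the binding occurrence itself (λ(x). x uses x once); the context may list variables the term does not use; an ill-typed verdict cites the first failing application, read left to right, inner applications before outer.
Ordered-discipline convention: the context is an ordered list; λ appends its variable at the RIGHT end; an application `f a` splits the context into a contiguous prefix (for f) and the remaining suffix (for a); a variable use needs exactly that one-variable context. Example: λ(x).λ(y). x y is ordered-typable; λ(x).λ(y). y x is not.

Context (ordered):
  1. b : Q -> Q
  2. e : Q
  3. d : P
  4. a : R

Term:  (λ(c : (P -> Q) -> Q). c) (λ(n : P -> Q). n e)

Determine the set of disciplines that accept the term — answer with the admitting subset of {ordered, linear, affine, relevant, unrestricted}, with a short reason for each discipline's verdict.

admitting disciplines: none
counts: b ×0; e ×1; d ×0; a ×0; c [bound] ×1; n [bound] ×1
uses in reading order: c, n, e
typing: ill-typed: an argument Q mismatches the expected P
ordered ✗ (the type mismatch rejects it)
linear ✗ (not simply typable)
affine ✗ (fails simple typing)
relevant ✗ (a type mismatch blocks all five)
unrestricted ✗ (the type mismatch rejects it)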